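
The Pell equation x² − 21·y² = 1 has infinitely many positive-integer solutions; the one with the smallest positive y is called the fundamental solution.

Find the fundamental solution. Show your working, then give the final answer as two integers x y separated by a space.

55 12

d=21: √d = [4; 1,1,2,1,1,8] (ℓ=6, even), read p_5/q_5
k=0  a_k=4  p_k/q_k = 4/1
k=1  a_k=1  p_k/q_k = 5/1
k=2  a_k=1  p_k/q_k = 9/2
k=3  a_k=2  p_k/q_k = 23/5
k=4  a_k=1  p_k/q_k = 32/7
k=5  a_k=1  p_k/q_k = 55/12
→ (55, 12).  Check: 55²=3025, 21·12²=3024, difference 1.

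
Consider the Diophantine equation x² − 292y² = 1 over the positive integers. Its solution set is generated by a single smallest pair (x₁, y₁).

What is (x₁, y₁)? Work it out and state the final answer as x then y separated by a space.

2281249 133500

d=292: √d = [17; 11,2,1,3,8,3,1,2,11,34] (ℓ=10, even), read p_9/q_9
step 0: (17, 1)  from 17·(1,0) + (0,1)
step 1: (188, 11)  from 11·(17,1) + (1,0)
step 2: (393, 23)  from 2·(188,11) + (17,1)
step 3: (581, 34)  from 1·(393,23) + (188,11)
…
step 6: (55143, 3227)  from 3·(17669,1034) + (2136,125)
…
step 8: (200767, 11749)  from 2·(72812,4261) + (55143,3227)
step 9: (2281249, 133500)  from 11·(200767,11749) + (72812,4261)
→ (2281249, 133500).  Check: 2281249²=5204097000001, 292·133500²=5204097000000, difference 1.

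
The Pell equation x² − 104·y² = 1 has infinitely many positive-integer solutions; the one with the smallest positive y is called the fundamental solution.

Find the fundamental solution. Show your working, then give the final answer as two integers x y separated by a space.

[10; 5,20] for √104; ℓ=2 ⇒ convergent index 1
k=0  a_k=10  p_k/q_k = 10/1
k=1  a_k=5  p_k/q_k = 51/5
fundamental: x₁=51, y₁=5  (since 2601 − 104·25 = 1)

51 5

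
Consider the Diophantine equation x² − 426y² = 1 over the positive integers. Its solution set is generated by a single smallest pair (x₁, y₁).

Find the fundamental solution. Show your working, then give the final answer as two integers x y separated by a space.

88751 4300

√426 = [20; 1,1,1,3,2,6,2,3,1,1,1,40, …], period ℓ=12 (even) → k=11
i=0: a=20 ⇒ p=20, q=1
…
i=2: a=1 ⇒ p=41, q=2
…
i=5: a=2 ⇒ p=516, q=25
…
i=8: a=3 ⇒ p=24809, q=1202
i=9: a=1 ⇒ p=31971, q=1549
i=10: a=1 ⇒ p=56780, q=2751
i=11: a=1 ⇒ p=88751, q=4300
→ (88751, 4300).  Check: 88751²=7876740001, 426·4300²=7876740000, difference 1.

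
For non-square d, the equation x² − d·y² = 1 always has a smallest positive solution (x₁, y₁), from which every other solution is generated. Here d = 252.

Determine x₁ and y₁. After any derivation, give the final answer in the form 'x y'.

d=252: √d = [15; 1,6,1,30] (ℓ=4, even), read p_3/q_3
i=0: a=15 ⇒ p=15, q=1
i=1: a=1 ⇒ p=16, q=1
i=2: a=6 ⇒ p=111, q=7
i=3: a=1 ⇒ p=127, q=8
(x₁, y₁) = (127, 8);  127² − 252·8² = 1 ✓

127 8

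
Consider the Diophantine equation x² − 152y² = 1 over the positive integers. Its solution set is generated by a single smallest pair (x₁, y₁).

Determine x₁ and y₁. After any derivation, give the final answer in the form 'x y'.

d=152: √d = [12; 3,24] (ℓ=2, even), read p_1/q_1
a_0=12:  p_0=12·1+0=12,  q_0=12·0+1=1
a_1=3:  p_1=3·12+1=37,  q_1=3·1+0=3
fundamental: x₁=37, y₁=3  (since 1369 − 152·9 = 1)

37 3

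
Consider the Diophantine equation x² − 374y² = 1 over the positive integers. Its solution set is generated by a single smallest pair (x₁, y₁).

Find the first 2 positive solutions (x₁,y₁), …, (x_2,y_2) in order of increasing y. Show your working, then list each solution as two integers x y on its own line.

3365 174
22646449 1171020

[19; 2,1,18,1,2,38] for √374; ℓ=6 ⇒ convergent index 5
a_0=19:  p_0=19·1+0=19,  q_0=19·0+1=1
a_1=2:  p_1=2·19+1=39,  q_1=2·1+0=2
a_2=1:  p_2=1·39+19=58,  q_2=1·2+1=3
a_3=18:  p_3=18·58+39=1083,  q_3=18·3+2=56
a_4=1:  p_4=1·1083+58=1141,  q_4=1·56+3=59
a_5=2:  p_5=2·1141+1083=3365,  q_5=2·59+56=174
→ (3365, 174).  Check: 3365²=11323225, 374·174²=11323224, difference 1.
(3365+174√374)^2 = 22646449 + 1171020√374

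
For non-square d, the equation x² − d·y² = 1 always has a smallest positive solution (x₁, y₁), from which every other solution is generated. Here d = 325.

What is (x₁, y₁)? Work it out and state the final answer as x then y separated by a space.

[18; 36] for √325; ℓ=1 ⇒ convergent index 1
k=0  a_k=18  p_k/q_k = 18/1
k=1  a_k=36  p_k/q_k = 649/36
(x₁, y₁) = (649, 36);  649² − 325·36² = 1 ✓

649 36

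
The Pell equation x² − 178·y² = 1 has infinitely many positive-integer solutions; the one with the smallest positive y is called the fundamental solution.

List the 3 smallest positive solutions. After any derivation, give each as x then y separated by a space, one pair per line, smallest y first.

1601 120
5126401 384240
16414734401 1230336360

d=178: √d = [13; 2,1,12,1,2,26] (ℓ=6, even), read p_5/q_5
a_0=13:  p_0=13·1+0=13,  q_0=13·0+1=1
…
a_2=1:  p_2=1·27+13=40,  q_2=1·2+1=3
a_3=12:  p_3=12·40+27=507,  q_3=12·3+2=38
a_4=1:  p_4=1·507+40=547,  q_4=1·38+3=41
a_5=2:  p_5=2·547+507=1601,  q_5=2·41+38=120
→ (1601, 120).  Check: 1601²=2563201, 178·120²=2563200, difference 1.
k=2:  x_2 = 1601·1601+178·120·120 = 5126401,  y_2 = 1601·120+120·1601 = 384240
k=3:  x_3 = 1601·5126401+178·120·384240 = 16414734401,  y_3 = 1601·384240+120·5126401 = 1230336360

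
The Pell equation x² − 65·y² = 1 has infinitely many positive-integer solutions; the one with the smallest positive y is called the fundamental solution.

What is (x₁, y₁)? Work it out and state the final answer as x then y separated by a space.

129 16

√65 → a₀=8, period (16); ℓ=1 odd so k=1
a_0=8:  p_0=8·1+0=8,  q_0=8·0+1=1
a_1=16:  p_1=16·8+1=129,  q_1=16·1+0=16
(x₁, y₁) = (129, 16);  129² − 65·16² = 1 ✓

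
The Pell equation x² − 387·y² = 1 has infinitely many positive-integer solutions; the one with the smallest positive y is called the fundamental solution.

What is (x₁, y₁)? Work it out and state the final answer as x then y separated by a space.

3482 177

[19; 1,2,19,2,1,38] for √387; ℓ=6 ⇒ convergent index 5
k=0  a_k=19  p_k/q_k = 19/1
k=1  a_k=1  p_k/q_k = 20/1
…
k=3  a_k=19  p_k/q_k = 1141/58
k=4  a_k=2  p_k/q_k = 2341/119
k=5  a_k=1  p_k/q_k = 3482/177
→ (3482, 177).  Check: 3482²=12124324, 387·177²=12124323, difference 1.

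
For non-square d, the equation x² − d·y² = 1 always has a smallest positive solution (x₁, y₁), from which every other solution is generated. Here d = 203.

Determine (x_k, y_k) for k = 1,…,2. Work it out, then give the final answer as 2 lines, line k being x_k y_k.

57 4
6497 456

d=203: √d = [14; 4,28] (ℓ=2, even), read p_1/q_1
step 0: (14, 1)  from 14·(1,0) + (0,1)
step 1: (57, 4)  from 4·(14,1) + (1,0)
fundamental: x₁=57, y₁=4  (since 3249 − 203·16 = 1)
k=2:  x_2 = 57·57+203·4·4 = 6497,  y_2 = 57·4+4·57 = 456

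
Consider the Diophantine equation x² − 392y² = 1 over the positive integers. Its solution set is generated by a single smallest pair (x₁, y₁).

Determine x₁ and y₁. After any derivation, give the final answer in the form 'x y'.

99 5

√392 → a₀=19, period (1,3,1,38); ℓ=4 even so k=3
i=0: a=19 ⇒ p=19, q=1
…
i=2: a=3 ⇒ p=79, q=4
i=3: a=1 ⇒ p=99, q=5
(x₁, y₁) = (99, 5);  99² − 392·5² = 1 ✓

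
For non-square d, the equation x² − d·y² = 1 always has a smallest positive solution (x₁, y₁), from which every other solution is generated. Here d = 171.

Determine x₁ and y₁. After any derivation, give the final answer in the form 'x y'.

170 13

[13; 13,26] for √171; ℓ=2 ⇒ convergent index 1
i=0: a=13 ⇒ p=13, q=1
i=1: a=13 ⇒ p=170, q=13
(x₁, y₁) = (170, 13);  170² − 171·13² = 1 ✓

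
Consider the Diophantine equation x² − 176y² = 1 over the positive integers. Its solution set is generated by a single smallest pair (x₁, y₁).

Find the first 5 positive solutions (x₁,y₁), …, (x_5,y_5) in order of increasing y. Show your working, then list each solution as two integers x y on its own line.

199 15
79201 5970
31521799 2376045
12545596801 945659940
4993116004999 376370280075

d=176: √d = [13; 3,1,3,26] (ℓ=4, even), read p_3/q_3
a_0=13:  p_0=13·1+0=13,  q_0=13·0+1=1
…
a_2=1:  p_2=1·40+13=53,  q_2=1·3+1=4
a_3=3:  p_3=3·53+40=199,  q_3=3·4+3=15
fundamental: x₁=199, y₁=15  (since 39601 − 176·225 = 1)
n=2: (199,15)∘(199,15) = (199·199+176·15·15, 199·15+15·199) = (79201,5970)
n=3: (79201,5970)∘(199,15) = (199·79201+176·15·5970, 199·5970+15·79201) = (31521799,2376045)
n=4: (31521799,2376045)∘(199,15) = (199·31521799+176·15·2376045, 199·2376045+15·31521799) = (12545596801,945659940)
n=5: (12545596801,945659940)∘(199,15) = (199·12545596801+176·15·945659940, 199·945659940+15·12545596801) = (4993116004999,376370280075)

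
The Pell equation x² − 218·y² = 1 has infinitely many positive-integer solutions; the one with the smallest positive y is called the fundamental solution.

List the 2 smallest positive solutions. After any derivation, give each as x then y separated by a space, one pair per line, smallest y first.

√218 = [14; 1,3,3,1,28, …], period ℓ=5 (odd) → k=9
i=0: a=14 ⇒ p=14, q=1
i=1: a=1 ⇒ p=15, q=1
…
i=3: a=3 ⇒ p=192, q=13
i=4: a=1 ⇒ p=251, q=17
i=5: a=28 ⇒ p=7220, q=489
…
i=7: a=3 ⇒ p=29633, q=2007
i=8: a=3 ⇒ p=96370, q=6527
i=9: a=1 ⇒ p=126003, q=8534
fundamental: x₁=126003, y₁=8534  (since 15876756009 − 218·72829156 = 1)
n=2: (126003,8534)∘(126003,8534) = (126003·126003+218·8534·8534, 126003·8534+8534·126003) = (31753512017,2150619204)

126003 8534
31753512017 2150619204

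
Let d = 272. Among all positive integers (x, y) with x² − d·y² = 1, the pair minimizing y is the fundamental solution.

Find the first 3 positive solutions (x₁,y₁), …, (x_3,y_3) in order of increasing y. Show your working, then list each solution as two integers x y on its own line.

33 2
2177 132
143649 8710

[16; 2,32] for √272; ℓ=2 ⇒ convergent index 1
a_0=16:  p_0=16·1+0=16,  q_0=16·0+1=1
a_1=2:  p_1=2·16+1=33,  q_1=2·1+0=2
→ (33, 2).  Check: 33²=1089, 272·2²=1088, difference 1.
(x_2, y_2) = (33·33 + 272·2·2, 33·2 + 2·33) = (2177, 132)
(x_3, y_3) = (33·2177 + 272·2·132, 33·132 + 2·2177) = (143649, 8710)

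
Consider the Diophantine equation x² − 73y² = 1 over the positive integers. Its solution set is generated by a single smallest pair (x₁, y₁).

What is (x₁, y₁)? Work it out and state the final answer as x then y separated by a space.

2281249 267000

d=73: √d = [8; 1,1,5,5,1,1,16] (ℓ=7, odd), read p_13/q_13
step 0: (8, 1)  from 8·(1,0) + (0,1)
…
step 3: (94, 11)  from 5·(17,2) + (9,1)
…
step 5: (581, 68)  from 1·(487,57) + (94,11)
step 6: (1068, 125)  from 1·(581,68) + (487,57)
step 7: (17669, 2068)  from 16·(1068,125) + (581,68)
…
step 9: (36406, 4261)  from 1·(18737,2193) + (17669,2068)
step 10: (200767, 23498)  from 5·(36406,4261) + (18737,2193)
step 11: (1040241, 121751)  from 5·(200767,23498) + (36406,4261)
step 12: (1241008, 145249)  from 1·(1040241,121751) + (200767,23498)
step 13: (2281249, 267000)  from 1·(1241008,145249) + (1040241,121751)
fundamental: x₁=2281249, y₁=267000  (since 5204097000001 − 73·71289000000 = 1)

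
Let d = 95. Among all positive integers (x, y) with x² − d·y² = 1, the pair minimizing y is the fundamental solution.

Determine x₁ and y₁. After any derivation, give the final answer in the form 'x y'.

d=95: √d = [9; 1,2,1,18] (ℓ=4, even), read p_3/q_3
i=0: a=9 ⇒ p=9, q=1
i=1: a=1 ⇒ p=10, q=1
i=2: a=2 ⇒ p=29, q=3
i=3: a=1 ⇒ p=39, q=4
fundamental: x₁=39, y₁=4  (since 1521 − 95·16 = 1)

39 4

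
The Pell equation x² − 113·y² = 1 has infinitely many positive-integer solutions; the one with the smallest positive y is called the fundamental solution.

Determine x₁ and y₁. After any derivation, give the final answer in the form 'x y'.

1204353 113296

d=113: √d = [10; 1,1,1,2,2,1,1,1,20] (ℓ=9, odd), read p_17/q_17
k=0  a_k=10  p_k/q_k = 10/1
…
k=2  a_k=1  p_k/q_k = 21/2
…
k=4  a_k=2  p_k/q_k = 85/8
k=5  a_k=2  p_k/q_k = 202/19
…
k=7  a_k=1  p_k/q_k = 489/46
k=8  a_k=1  p_k/q_k = 776/73
k=9  a_k=20  p_k/q_k = 16009/1506
…
k=11  a_k=1  p_k/q_k = 32794/3085
…
k=13  a_k=2  p_k/q_k = 131952/12413
…
k=15  a_k=1  p_k/q_k = 445435/41903
k=16  a_k=1  p_k/q_k = 758918/71393
k=17  a_k=1  p_k/q_k = 1204353/113296
(x₁, y₁) = (1204353, 113296);  1204353² − 113·113296² = 1 ✓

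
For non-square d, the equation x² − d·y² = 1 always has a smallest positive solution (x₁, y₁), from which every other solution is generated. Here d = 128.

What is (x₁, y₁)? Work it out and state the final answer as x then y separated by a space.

√128 → a₀=11, period (3,5,3,22); ℓ=4 even so k=3
i=0: a=11 ⇒ p=11, q=1
i=1: a=3 ⇒ p=34, q=3
i=2: a=5 ⇒ p=181, q=16
i=3: a=3 ⇒ p=577, q=51
→ (577, 51).  Check: 577²=332929, 128·51²=332928, difference 1.

577 51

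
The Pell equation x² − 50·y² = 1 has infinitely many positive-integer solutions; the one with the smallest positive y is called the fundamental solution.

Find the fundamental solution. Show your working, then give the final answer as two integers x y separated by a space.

99 14

[7; 14] for √50; ℓ=1 ⇒ convergent index 1
a_0=7:  p_0=7·1+0=7,  q_0=7·0+1=1
a_1=14:  p_1=14·7+1=99,  q_1=14·1+0=14
(x₁, y₁) = (99, 14);  99² − 50·14² = 1 ✓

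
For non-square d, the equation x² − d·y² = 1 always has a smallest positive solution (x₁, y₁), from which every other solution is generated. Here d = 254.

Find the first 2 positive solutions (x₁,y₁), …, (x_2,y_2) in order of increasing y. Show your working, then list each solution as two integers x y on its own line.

√254 → a₀=15, period (1,14,1,30); ℓ=4 even so k=3
a_0=15:  p_0=15·1+0=15,  q_0=15·0+1=1
a_1=1:  p_1=1·15+1=16,  q_1=1·1+0=1
a_2=14:  p_2=14·16+15=239,  q_2=14·1+1=15
a_3=1:  p_3=1·239+16=255,  q_3=1·15+1=16
fundamental: x₁=255, y₁=16  (since 65025 − 254·256 = 1)
(255+16√254)^2 = 130049 + 8160√254

255 16
130049 8160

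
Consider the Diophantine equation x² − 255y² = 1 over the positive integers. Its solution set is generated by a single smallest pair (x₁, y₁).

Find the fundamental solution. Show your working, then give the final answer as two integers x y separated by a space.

d=255: √d = [15; 1,30] (ℓ=2, even), read p_1/q_1
i=0: a=15 ⇒ p=15, q=1
i=1: a=1 ⇒ p=16, q=1
→ (16, 1).  Check: 16²=256, 255·1²=255, difference 1.

16 1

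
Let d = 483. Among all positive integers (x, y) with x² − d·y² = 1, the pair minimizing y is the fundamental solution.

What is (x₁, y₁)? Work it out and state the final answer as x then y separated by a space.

22 1

√483 = [21; 1,42, …], period ℓ=2 (even) → k=1
k=0  a_k=21  p_k/q_k = 21/1
k=1  a_k=1  p_k/q_k = 22/1
fundamental: x₁=22, y₁=1  (since 484 − 483·1 = 1)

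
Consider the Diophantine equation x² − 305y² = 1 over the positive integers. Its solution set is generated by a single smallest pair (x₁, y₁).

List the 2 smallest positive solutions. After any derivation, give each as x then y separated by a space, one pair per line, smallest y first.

489 28
478241 27384

√305 = [17; 2,6,2,34, …], period ℓ=4 (even) → k=3
i=0: a=17 ⇒ p=17, q=1
i=1: a=2 ⇒ p=35, q=2
i=2: a=6 ⇒ p=227, q=13
i=3: a=2 ⇒ p=489, q=28
(x₁, y₁) = (489, 28);  489² − 305·28² = 1 ✓
k=2:  x_2 = 489·489+305·28·28 = 478241,  y_2 = 489·28+28·489 = 27384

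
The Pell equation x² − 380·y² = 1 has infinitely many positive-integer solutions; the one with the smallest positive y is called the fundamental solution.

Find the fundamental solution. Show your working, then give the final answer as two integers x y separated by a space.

39 2

√380 → a₀=19, period (2,38); ℓ=2 even so k=1
i=0: a=19 ⇒ p=19, q=1
i=1: a=2 ⇒ p=39, q=2
→ (39, 2).  Check: 39²=1521, 380·2²=1520, difference 1.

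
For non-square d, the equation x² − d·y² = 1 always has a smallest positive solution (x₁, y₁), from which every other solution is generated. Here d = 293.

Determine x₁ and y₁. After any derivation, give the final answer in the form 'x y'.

12320649 719780

√293 → a₀=17, period (8,1,1,8,34); ℓ=5 odd so k=9
step 0: (17, 1)  from 17·(1,0) + (0,1)
…
step 2: (154, 9)  from 1·(137,8) + (17,1)
step 3: (291, 17)  from 1·(154,9) + (137,8)
…
step 7: (764593, 44668)  from 1·(679914,39721) + (84679,4947)
step 8: (1444507, 84389)  from 1·(764593,44668) + (679914,39721)
step 9: (12320649, 719780)  from 8·(1444507,84389) + (764593,44668)
(x₁, y₁) = (12320649, 719780);  12320649² − 293·719780² = 1 ✓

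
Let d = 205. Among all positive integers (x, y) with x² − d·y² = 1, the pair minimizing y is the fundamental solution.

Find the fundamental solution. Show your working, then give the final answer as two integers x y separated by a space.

39689 2772

√205 → a₀=14, period (3,6,1,4,1,6,3,28); ℓ=8 even so k=7
i=0: a=14 ⇒ p=14, q=1
i=1: a=3 ⇒ p=43, q=3
i=2: a=6 ⇒ p=272, q=19
…
i=4: a=4 ⇒ p=1532, q=107
i=5: a=1 ⇒ p=1847, q=129
i=6: a=6 ⇒ p=12614, q=881
i=7: a=3 ⇒ p=39689, q=2772
(x₁, y₁) = (39689, 2772);  39689² − 205·2772² = 1 ✓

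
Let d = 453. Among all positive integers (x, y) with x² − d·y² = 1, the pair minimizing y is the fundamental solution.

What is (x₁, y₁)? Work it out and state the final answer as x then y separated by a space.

√453 → a₀=21, period (3,1,1,10,14,10,1,1,3,42); ℓ=10 even so k=9
a_0=21:  p_0=21·1+0=21,  q_0=21·0+1=1
…
a_2=1:  p_2=1·64+21=85,  q_2=1·3+1=4
…
a_5=14:  p_5=14·1575+149=22199,  q_5=14·74+7=1043
…
a_8=1:  p_8=1·245764+223565=469329,  q_8=1·11547+10504=22051
a_9=3:  p_9=3·469329+245764=1653751,  q_9=3·22051+11547=77700
fundamental: x₁=1653751, y₁=77700  (since 2734892370001 − 453·6037290000 = 1)

1653751 77700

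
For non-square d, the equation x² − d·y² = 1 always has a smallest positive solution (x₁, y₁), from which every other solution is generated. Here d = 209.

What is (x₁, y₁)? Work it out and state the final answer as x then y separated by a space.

46551 3220

√209 = [14; 2,5,3,2,3,5,2,28, …], period ℓ=8 (even) → k=7
k=0  a_k=14  p_k/q_k = 14/1
…
k=4  a_k=2  p_k/q_k = 1171/81
k=5  a_k=3  p_k/q_k = 4019/278
k=6  a_k=5  p_k/q_k = 21266/1471
k=7  a_k=2  p_k/q_k = 46551/3220
(x₁, y₁) = (46551, 3220);  46551² − 209·3220² = 1 ✓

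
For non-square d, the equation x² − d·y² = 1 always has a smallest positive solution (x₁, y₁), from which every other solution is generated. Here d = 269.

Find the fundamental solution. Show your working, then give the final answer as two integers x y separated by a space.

√269 = [16; 2,2,32, …], period ℓ=3 (odd) → k=5
i=0: a=16 ⇒ p=16, q=1
…
i=2: a=2 ⇒ p=82, q=5
…
i=4: a=2 ⇒ p=5396, q=329
i=5: a=2 ⇒ p=13449, q=820
→ (13449, 820).  Check: 13449²=180875601, 269·820²=180875600, difference 1.

13449 820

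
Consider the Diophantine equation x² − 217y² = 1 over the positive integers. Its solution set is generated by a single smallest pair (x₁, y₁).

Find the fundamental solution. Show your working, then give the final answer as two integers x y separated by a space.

3844063 260952

[14; 1,2,1,2,1,…,2,1,28] for √217; ℓ=16 ⇒ convergent index 15
k=0  a_k=14  p_k/q_k = 14/1
k=1  a_k=1  p_k/q_k = 15/1
k=2  a_k=2  p_k/q_k = 44/3
k=3  a_k=1  p_k/q_k = 59/4
k=4  a_k=2  p_k/q_k = 162/11
k=5  a_k=1  p_k/q_k = 221/15
k=6  a_k=1  p_k/q_k = 383/26
k=7  a_k=9  p_k/q_k = 3668/249
k=8  a_k=4  p_k/q_k = 15055/1022
k=9  a_k=9  p_k/q_k = 139163/9447
k=10  a_k=1  p_k/q_k = 154218/10469
k=11  a_k=1  p_k/q_k = 293381/19916
…
k=14  a_k=2  p_k/q_k = 2809702/190735
k=15  a_k=1  p_k/q_k = 3844063/260952
(x₁, y₁) = (3844063, 260952);  3844063² − 217·260952² = 1 ✓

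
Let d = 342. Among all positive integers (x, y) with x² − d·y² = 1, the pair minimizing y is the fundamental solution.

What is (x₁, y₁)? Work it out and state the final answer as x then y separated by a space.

d=342: √d = [18; 2,36] (ℓ=2, even), read p_1/q_1
a_0=18:  p_0=18·1+0=18,  q_0=18·0+1=1
a_1=2:  p_1=2·18+1=37,  q_1=2·1+0=2
→ (37, 2).  Check: 37²=1369, 342·2²=1368, difference 1.

37 2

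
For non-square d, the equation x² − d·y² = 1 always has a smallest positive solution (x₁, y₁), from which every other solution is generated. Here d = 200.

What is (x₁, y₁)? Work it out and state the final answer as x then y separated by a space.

99 7

[14; 7,28] for √200; ℓ=2 ⇒ convergent index 1
i=0: a=14 ⇒ p=14, q=1
i=1: a=7 ⇒ p=99, q=7
fundamental: x₁=99, y₁=7  (since 9801 − 200·49 = 1)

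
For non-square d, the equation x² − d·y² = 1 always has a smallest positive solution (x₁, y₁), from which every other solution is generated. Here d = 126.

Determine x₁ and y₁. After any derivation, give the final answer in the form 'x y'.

√126 → a₀=11, period (4,2,4,22); ℓ=4 even so k=3
a_0=11:  p_0=11·1+0=11,  q_0=11·0+1=1
…
a_2=2:  p_2=2·45+11=101,  q_2=2·4+1=9
a_3=4:  p_3=4·101+45=449,  q_3=4·9+4=40
→ (449, 40).  Check: 449²=201601, 126·40²=201600, difference 1.

449 40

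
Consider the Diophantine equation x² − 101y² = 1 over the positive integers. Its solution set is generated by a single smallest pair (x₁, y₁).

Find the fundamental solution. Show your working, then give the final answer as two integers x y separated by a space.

201 20

d=101: √d = [10; 20] (ℓ=1, odd), read p_1/q_1
a_0=10:  p_0=10·1+0=10,  q_0=10·0+1=1
a_1=20:  p_1=20·10+1=201,  q_1=20·1+0=20
(x₁, y₁) = (201, 20);  201² − 101·20² = 1 ✓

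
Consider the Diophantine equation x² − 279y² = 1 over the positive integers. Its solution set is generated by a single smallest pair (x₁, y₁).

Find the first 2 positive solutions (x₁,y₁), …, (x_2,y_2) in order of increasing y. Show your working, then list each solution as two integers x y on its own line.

1520 91
4620799 276640

[16; 1,2,2,1,2,2,1,32] for √279; ℓ=8 ⇒ convergent index 7
a_0=16:  p_0=16·1+0=16,  q_0=16·0+1=1
…
a_2=2:  p_2=2·17+16=50,  q_2=2·1+1=3
a_3=2:  p_3=2·50+17=117,  q_3=2·3+1=7
a_4=1:  p_4=1·117+50=167,  q_4=1·7+3=10
a_5=2:  p_5=2·167+117=451,  q_5=2·10+7=27
a_6=2:  p_6=2·451+167=1069,  q_6=2·27+10=64
a_7=1:  p_7=1·1069+451=1520,  q_7=1·64+27=91
(x₁, y₁) = (1520, 91);  1520² − 279·91² = 1 ✓
k=2:  x_2 = 1520·1520+279·91·91 = 4620799,  y_2 = 1520·91+91·1520 = 276640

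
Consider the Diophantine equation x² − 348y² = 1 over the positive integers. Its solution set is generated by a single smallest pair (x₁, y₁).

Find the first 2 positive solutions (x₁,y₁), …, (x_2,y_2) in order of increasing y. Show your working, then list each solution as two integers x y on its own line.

1567 84
4910977 263256

[18; 1,1,1,8,1,1,1,36] for √348; ℓ=8 ⇒ convergent index 7
step 0: (18, 1)  from 18·(1,0) + (0,1)
…
step 4: (485, 26)  from 8·(56,3) + (37,2)
…
step 6: (1026, 55)  from 1·(541,29) + (485,26)
step 7: (1567, 84)  from 1·(1026,55) + (541,29)
fundamental: x₁=1567, y₁=84  (since 2455489 − 348·7056 = 1)
(x_2, y_2) = (1567·1567 + 348·84·84, 1567·84 + 84·1567) = (4910977, 263256)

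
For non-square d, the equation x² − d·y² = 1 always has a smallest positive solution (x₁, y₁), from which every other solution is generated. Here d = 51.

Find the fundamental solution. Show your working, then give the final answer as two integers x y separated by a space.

[7; 7,14] for √51; ℓ=2 ⇒ convergent index 1
i=0: a=7 ⇒ p=7, q=1
i=1: a=7 ⇒ p=50, q=7
(x₁, y₁) = (50, 7);  50² − 51·7² = 1 ✓

50 7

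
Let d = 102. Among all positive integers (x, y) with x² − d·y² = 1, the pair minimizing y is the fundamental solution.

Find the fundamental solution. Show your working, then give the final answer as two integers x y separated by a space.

√102 = [10; 10,20, …], period ℓ=2 (even) → k=1
step 0: (10, 1)  from 10·(1,0) + (0,1)
step 1: (101, 10)  from 10·(10,1) + (1,0)
(x₁, y₁) = (101, 10);  101² − 102·10² = 1 ✓

101 10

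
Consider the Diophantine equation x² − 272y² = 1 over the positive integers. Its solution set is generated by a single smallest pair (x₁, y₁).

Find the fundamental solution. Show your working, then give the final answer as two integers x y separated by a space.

√272 → a₀=16, period (2,32); ℓ=2 even so k=1
a_0=16:  p_0=16·1+0=16,  q_0=16·0+1=1
a_1=2:  p_1=2·16+1=33,  q_1=2·1+0=2
→ (33, 2).  Check: 33²=1089, 272·2²=1088, difference 1.

33 2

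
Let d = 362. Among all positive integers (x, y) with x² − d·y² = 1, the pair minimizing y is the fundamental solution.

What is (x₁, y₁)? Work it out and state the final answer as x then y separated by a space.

723 38

d=362: √d = [19; 38] (ℓ=1, odd), read p_1/q_1
step 0: (19, 1)  from 19·(1,0) + (0,1)
step 1: (723, 38)  from 38·(19,1) + (1,0)
fundamental: x₁=723, y₁=38  (since 522729 − 362·1444 = 1)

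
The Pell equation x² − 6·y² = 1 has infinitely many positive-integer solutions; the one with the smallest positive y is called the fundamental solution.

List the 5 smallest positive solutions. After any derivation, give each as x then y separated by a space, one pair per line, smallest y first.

√6 = [2; 2,4, …], period ℓ=2 (even) → k=1
step 0: (2, 1)  from 2·(1,0) + (0,1)
step 1: (5, 2)  from 2·(2,1) + (1,0)
(x₁, y₁) = (5, 2);  5² − 6·2² = 1 ✓
n=2: (5,2)∘(5,2) = (5·5+6·2·2, 5·2+2·5) = (49,20)
n=3: (49,20)∘(5,2) = (5·49+6·2·20, 5·20+2·49) = (485,198)
n=4: (485,198)∘(5,2) = (5·485+6·2·198, 5·198+2·485) = (4801,1960)
n=5: (4801,1960)∘(5,2) = (5·4801+6·2·1960, 5·1960+2·4801) = (47525,19402)

5 2
49 20
485 198
4801 1960
47525 19402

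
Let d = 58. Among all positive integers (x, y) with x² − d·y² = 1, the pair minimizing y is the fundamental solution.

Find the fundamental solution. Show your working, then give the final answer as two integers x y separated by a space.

[7; 1,1,1,1,1,1,14] for √58; ℓ=7 ⇒ convergent index 13
k=0  a_k=7  p_k/q_k = 7/1
k=1  a_k=1  p_k/q_k = 8/1
k=2  a_k=1  p_k/q_k = 15/2
k=3  a_k=1  p_k/q_k = 23/3
k=4  a_k=1  p_k/q_k = 38/5
k=5  a_k=1  p_k/q_k = 61/8
k=6  a_k=1  p_k/q_k = 99/13
…
k=8  a_k=1  p_k/q_k = 1546/203
k=9  a_k=1  p_k/q_k = 2993/393
k=10  a_k=1  p_k/q_k = 4539/596
k=11  a_k=1  p_k/q_k = 7532/989
k=12  a_k=1  p_k/q_k = 12071/1585
k=13  a_k=1  p_k/q_k = 19603/2574
(x₁, y₁) = (19603, 2574);  19603² − 58·2574² = 1 ✓

19603 2574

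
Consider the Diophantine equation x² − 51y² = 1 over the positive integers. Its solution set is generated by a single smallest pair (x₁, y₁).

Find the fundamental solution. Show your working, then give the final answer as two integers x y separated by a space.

[7; 7,14] for √51; ℓ=2 ⇒ convergent index 1
k=0  a_k=7  p_k/q_k = 7/1
k=1  a_k=7  p_k/q_k = 50/7
(x₁, y₁) = (50, 7);  50² − 51·7² = 1 ✓

50 7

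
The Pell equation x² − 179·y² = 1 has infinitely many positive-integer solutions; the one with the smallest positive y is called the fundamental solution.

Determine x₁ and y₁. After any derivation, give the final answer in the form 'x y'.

4190210 313191

[13; 2,1,1,1,3,…,1,2,26] for √179; ℓ=14 ⇒ convergent index 13
step 0: (13, 1)  from 13·(1,0) + (0,1)
…
step 12: (1588459, 118727)  from 1·(1013292,75737) + (575167,42990)
step 13: (4190210, 313191)  from 2·(1588459,118727) + (1013292,75737)
→ (4190210, 313191).  Check: 4190210²=17557859844100, 179·313191²=17557859844099, difference 1.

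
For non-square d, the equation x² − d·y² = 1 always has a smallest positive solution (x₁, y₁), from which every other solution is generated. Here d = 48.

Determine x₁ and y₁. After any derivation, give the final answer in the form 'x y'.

7 1

√48 = [6; 1,12, …], period ℓ=2 (even) → k=1
k=0  a_k=6  p_k/q_k = 6/1
k=1  a_k=1  p_k/q_k = 7/1
(x₁, y₁) = (7, 1);  7² − 48·1² = 1 ✓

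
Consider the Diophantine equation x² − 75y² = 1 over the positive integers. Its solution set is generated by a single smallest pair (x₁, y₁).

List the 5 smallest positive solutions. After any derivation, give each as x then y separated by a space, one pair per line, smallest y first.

26 3
1351 156
70226 8109
3650401 421512
189750626 21910515

d=75: √d = [8; 1,1,1,16] (ℓ=4, even), read p_3/q_3
a_0=8:  p_0=8·1+0=8,  q_0=8·0+1=1
a_1=1:  p_1=1·8+1=9,  q_1=1·1+0=1
a_2=1:  p_2=1·9+8=17,  q_2=1·1+1=2
a_3=1:  p_3=1·17+9=26,  q_3=1·2+1=3
→ (26, 3).  Check: 26²=676, 75·3²=675, difference 1.
n=2: (26,3)∘(26,3) = (26·26+75·3·3, 26·3+3·26) = (1351,156)
n=3: (1351,156)∘(26,3) = (26·1351+75·3·156, 26·156+3·1351) = (70226,8109)
n=4: (70226,8109)∘(26,3) = (26·70226+75·3·8109, 26·8109+3·70226) = (3650401,421512)
n=5: (3650401,421512)∘(26,3) = (26·3650401+75·3·421512, 26·421512+3·3650401) = (189750626,21910515)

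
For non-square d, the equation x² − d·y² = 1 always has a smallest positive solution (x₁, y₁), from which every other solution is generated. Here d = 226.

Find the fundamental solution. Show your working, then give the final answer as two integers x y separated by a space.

451 30

[15; 30] for √226; ℓ=1 ⇒ convergent index 1
i=0: a=15 ⇒ p=15, q=1
i=1: a=30 ⇒ p=451, q=30
→ (451, 30).  Check: 451²=203401, 226·30²=203400, difference 1.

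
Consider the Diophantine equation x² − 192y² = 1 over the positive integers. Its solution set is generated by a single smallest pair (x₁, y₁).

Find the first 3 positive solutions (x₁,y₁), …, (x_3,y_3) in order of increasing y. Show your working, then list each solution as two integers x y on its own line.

√192 = [13; 1,5,1,26, …], period ℓ=4 (even) → k=3
i=0: a=13 ⇒ p=13, q=1
i=1: a=1 ⇒ p=14, q=1
i=2: a=5 ⇒ p=83, q=6
i=3: a=1 ⇒ p=97, q=7
(x₁, y₁) = (97, 7);  97² − 192·7² = 1 ✓
n=2: (97,7)∘(97,7) = (97·97+192·7·7, 97·7+7·97) = (18817,1358)
n=3: (18817,1358)∘(97,7) = (97·18817+192·7·1358, 97·1358+7·18817) = (3650401,263445)

97 7
18817 1358
3650401 263445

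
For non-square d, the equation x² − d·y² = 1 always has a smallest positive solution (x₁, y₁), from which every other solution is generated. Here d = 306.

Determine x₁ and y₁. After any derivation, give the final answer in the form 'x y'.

35 2

√306 → a₀=17, period (2,34); ℓ=2 even so k=1
k=0  a_k=17  p_k/q_k = 17/1
k=1  a_k=2  p_k/q_k = 35/2
fundamental: x₁=35, y₁=2  (since 1225 − 306·4 = 1)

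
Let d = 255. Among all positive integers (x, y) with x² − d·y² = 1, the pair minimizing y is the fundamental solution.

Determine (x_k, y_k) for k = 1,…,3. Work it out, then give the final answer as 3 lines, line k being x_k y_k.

16 1
511 32
16336 1023

[15; 1,30] for √255; ℓ=2 ⇒ convergent index 1
step 0: (15, 1)  from 15·(1,0) + (0,1)
step 1: (16, 1)  from 1·(15,1) + (1,0)
fundamental: x₁=16, y₁=1  (since 256 − 255·1 = 1)
(x_2, y_2) = (16·16 + 255·1·1, 16·1 + 1·16) = (511, 32)
(x_3, y_3) = (16·511 + 255·1·32, 16·32 + 1·511) = (16336, 1023)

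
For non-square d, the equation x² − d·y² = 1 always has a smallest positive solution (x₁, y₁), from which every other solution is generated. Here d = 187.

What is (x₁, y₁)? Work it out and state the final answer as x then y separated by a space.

√187 = [13; 1,2,13,2,1,26, …], period ℓ=6 (even) → k=5
step 0: (13, 1)  from 13·(1,0) + (0,1)
…
step 2: (41, 3)  from 2·(14,1) + (13,1)
step 3: (547, 40)  from 13·(41,3) + (14,1)
step 4: (1135, 83)  from 2·(547,40) + (41,3)
step 5: (1682, 123)  from 1·(1135,83) + (547,40)
fundamental: x₁=1682, y₁=123  (since 2829124 − 187·15129 = 1)

1682 123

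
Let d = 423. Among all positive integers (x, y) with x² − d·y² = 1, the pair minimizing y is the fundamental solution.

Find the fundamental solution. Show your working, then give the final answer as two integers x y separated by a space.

d=423: √d = [20; 1,1,3,4,3,1,1,40] (ℓ=8, even), read p_7/q_7
k=0  a_k=20  p_k/q_k = 20/1
…
k=2  a_k=1  p_k/q_k = 41/2
k=3  a_k=3  p_k/q_k = 144/7
…
k=6  a_k=1  p_k/q_k = 2612/127
k=7  a_k=1  p_k/q_k = 4607/224
→ (4607, 224).  Check: 4607²=21224449, 423·224²=21224448, difference 1.

4607 224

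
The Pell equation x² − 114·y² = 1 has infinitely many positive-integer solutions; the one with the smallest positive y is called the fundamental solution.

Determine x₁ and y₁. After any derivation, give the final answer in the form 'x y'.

1025 96

d=114: √d = [10; 1,2,10,2,1,20] (ℓ=6, even), read p_5/q_5
i=0: a=10 ⇒ p=10, q=1
…
i=3: a=10 ⇒ p=331, q=31
i=4: a=2 ⇒ p=694, q=65
i=5: a=1 ⇒ p=1025, q=96
→ (1025, 96).  Check: 1025²=1050625, 114·96²=1050624, difference 1.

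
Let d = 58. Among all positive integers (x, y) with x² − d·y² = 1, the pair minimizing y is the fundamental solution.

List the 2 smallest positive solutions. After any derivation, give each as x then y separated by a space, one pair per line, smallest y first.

d=58: √d = [7; 1,1,1,1,1,1,14] (ℓ=7, odd), read p_13/q_13
a_0=7:  p_0=7·1+0=7,  q_0=7·0+1=1
…
a_3=1:  p_3=1·15+8=23,  q_3=1·2+1=3
…
a_8=1:  p_8=1·1447+99=1546,  q_8=1·190+13=203
…
a_11=1:  p_11=1·4539+2993=7532,  q_11=1·596+393=989
a_12=1:  p_12=1·7532+4539=12071,  q_12=1·989+596=1585
a_13=1:  p_13=1·12071+7532=19603,  q_13=1·1585+989=2574
→ (19603, 2574).  Check: 19603²=384277609, 58·2574²=384277608, difference 1.
n=2: (19603,2574)∘(19603,2574) = (19603·19603+58·2574·2574, 19603·2574+2574·19603) = (768555217,100916244)

19603 2574
768555217 100916244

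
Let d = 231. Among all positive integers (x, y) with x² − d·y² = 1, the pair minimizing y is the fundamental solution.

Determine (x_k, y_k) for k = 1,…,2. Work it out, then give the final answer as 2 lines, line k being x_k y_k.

76 5
11551 760

[15; 5,30] for √231; ℓ=2 ⇒ convergent index 1
a_0=15:  p_0=15·1+0=15,  q_0=15·0+1=1
a_1=5:  p_1=5·15+1=76,  q_1=5·1+0=5
fundamental: x₁=76, y₁=5  (since 5776 − 231·25 = 1)
k=2:  x_2 = 76·76+231·5·5 = 11551,  y_2 = 76·5+5·76 = 760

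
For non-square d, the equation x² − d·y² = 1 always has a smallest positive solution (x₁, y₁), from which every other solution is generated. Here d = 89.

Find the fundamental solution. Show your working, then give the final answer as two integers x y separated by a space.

√89 = [9; 2,3,3,2,18, …], period ℓ=5 (odd) → k=9
k=0  a_k=9  p_k/q_k = 9/1
k=1  a_k=2  p_k/q_k = 19/2
k=2  a_k=3  p_k/q_k = 66/7
k=3  a_k=3  p_k/q_k = 217/23
…
k=5  a_k=18  p_k/q_k = 9217/977
k=6  a_k=2  p_k/q_k = 18934/2007
k=7  a_k=3  p_k/q_k = 66019/6998
k=8  a_k=3  p_k/q_k = 216991/23001
k=9  a_k=2  p_k/q_k = 500001/53000
→ (500001, 53000).  Check: 500001²=250001000001, 89·53000²=250001000000, difference 1.

500001 53000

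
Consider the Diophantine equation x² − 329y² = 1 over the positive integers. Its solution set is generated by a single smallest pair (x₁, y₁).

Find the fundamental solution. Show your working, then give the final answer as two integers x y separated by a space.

[18; 7,4,2,1,1,4,1,1,2,4,7,36] for √329; ℓ=12 ⇒ convergent index 11
step 0: (18, 1)  from 18·(1,0) + (0,1)
step 1: (127, 7)  from 7·(18,1) + (1,0)
…
step 3: (1179, 65)  from 2·(526,29) + (127,7)
step 4: (1705, 94)  from 1·(1179,65) + (526,29)
…
step 6: (13241, 730)  from 4·(2884,159) + (1705,94)
step 7: (16125, 889)  from 1·(13241,730) + (2884,159)
…
step 10: (328794, 18127)  from 4·(74857,4127) + (29366,1619)
step 11: (2376415, 131016)  from 7·(328794,18127) + (74857,4127)
(x₁, y₁) = (2376415, 131016);  2376415² − 329·131016² = 1 ✓

2376415 131016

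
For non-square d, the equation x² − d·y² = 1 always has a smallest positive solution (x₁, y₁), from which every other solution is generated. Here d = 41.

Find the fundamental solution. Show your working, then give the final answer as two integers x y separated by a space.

√41 = [6; 2,2,12, …], period ℓ=3 (odd) → k=5
k=0  a_k=6  p_k/q_k = 6/1
…
k=2  a_k=2  p_k/q_k = 32/5
…
k=4  a_k=2  p_k/q_k = 826/129
k=5  a_k=2  p_k/q_k = 2049/320
→ (2049, 320).  Check: 2049²=4198401, 41·320²=4198400, difference 1.

2049 320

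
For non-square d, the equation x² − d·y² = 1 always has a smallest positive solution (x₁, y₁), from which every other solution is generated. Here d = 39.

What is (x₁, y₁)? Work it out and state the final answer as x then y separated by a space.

25 4

d=39: √d = [6; 4,12] (ℓ=2, even), read p_1/q_1
step 0: (6, 1)  from 6·(1,0) + (0,1)
step 1: (25, 4)  from 4·(6,1) + (1,0)
→ (25, 4).  Check: 25²=625, 39·4²=624, difference 1.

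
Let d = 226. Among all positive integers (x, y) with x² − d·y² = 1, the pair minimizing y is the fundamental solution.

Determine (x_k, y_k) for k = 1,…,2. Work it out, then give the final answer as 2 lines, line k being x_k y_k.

451 30
406801 27060

√226 = [15; 30, …], period ℓ=1 (odd) → k=1
step 0: (15, 1)  from 15·(1,0) + (0,1)
step 1: (451, 30)  from 30·(15,1) + (1,0)
fundamental: x₁=451, y₁=30  (since 203401 − 226·900 = 1)
(x_2, y_2) = (451·451 + 226·30·30, 451·30 + 30·451) = (406801, 27060)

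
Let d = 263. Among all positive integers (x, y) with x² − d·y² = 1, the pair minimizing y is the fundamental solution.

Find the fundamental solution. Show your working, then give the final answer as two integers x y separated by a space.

139128 8579

√263 → a₀=16, period (4,1,1,1,1,15,1,1,1,1,4,32); ℓ=12 even so k=11
i=0: a=16 ⇒ p=16, q=1
i=1: a=4 ⇒ p=65, q=4
…
i=3: a=1 ⇒ p=146, q=9
…
i=6: a=15 ⇒ p=5822, q=359
…
i=10: a=1 ⇒ p=30229, q=1864
i=11: a=4 ⇒ p=139128, q=8579
(x₁, y₁) = (139128, 8579);  139128² − 263·8579² = 1 ✓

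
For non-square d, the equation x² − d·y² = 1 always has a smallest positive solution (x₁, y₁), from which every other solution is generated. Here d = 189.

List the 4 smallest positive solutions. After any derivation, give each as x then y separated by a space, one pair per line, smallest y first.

√189 = [13; 1,2,1,26, …], period ℓ=4 (even) → k=3
a_0=13:  p_0=13·1+0=13,  q_0=13·0+1=1
a_1=1:  p_1=1·13+1=14,  q_1=1·1+0=1
a_2=2:  p_2=2·14+13=41,  q_2=2·1+1=3
a_3=1:  p_3=1·41+14=55,  q_3=1·3+1=4
→ (55, 4).  Check: 55²=3025, 189·4²=3024, difference 1.
(55+4√189)^2 = 6049 + 440√189
(55+4√189)^3 = 665335 + 48396√189
(55+4√189)^4 = 73180801 + 5323120√189

55 4
6049 440
665335 48396
73180801 5323120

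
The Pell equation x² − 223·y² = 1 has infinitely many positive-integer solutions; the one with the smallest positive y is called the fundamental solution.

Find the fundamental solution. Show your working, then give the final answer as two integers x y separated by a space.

224 15

√223 = [14; 1,13,1,28, …], period ℓ=4 (even) → k=3
a_0=14:  p_0=14·1+0=14,  q_0=14·0+1=1
a_1=1:  p_1=1·14+1=15,  q_1=1·1+0=1
a_2=13:  p_2=13·15+14=209,  q_2=13·1+1=14
a_3=1:  p_3=1·209+15=224,  q_3=1·14+1=15
→ (224, 15).  Check: 224²=50176, 223·15²=50175, difference 1.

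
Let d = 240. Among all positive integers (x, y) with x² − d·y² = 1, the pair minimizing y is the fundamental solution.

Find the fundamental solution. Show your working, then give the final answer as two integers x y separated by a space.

31 2

√240 → a₀=15, period (2,30); ℓ=2 even so k=1
k=0  a_k=15  p_k/q_k = 15/1
k=1  a_k=2  p_k/q_k = 31/2
(x₁, y₁) = (31, 2);  31² − 240·2² = 1 ✓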